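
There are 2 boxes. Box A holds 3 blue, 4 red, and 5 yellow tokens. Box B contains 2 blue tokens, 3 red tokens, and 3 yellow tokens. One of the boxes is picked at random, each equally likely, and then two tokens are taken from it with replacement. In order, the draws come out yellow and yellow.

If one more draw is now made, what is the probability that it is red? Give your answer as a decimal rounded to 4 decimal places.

Under each hypothesis, the probability of the observed sequence is: P(data | box A) = (5/12)(5/12) = 0.17361; P(data | box B) = (3/8)(3/8) = 0.14062.
Weighting by the prior gives 1/2 · 0.17361 = 0.086806, 1/2 · 0.14062 = 0.070312; with total 0.15712.
The posterior is then P(box A | data) = 0.55249, P(box B | data) = 0.44751.
The predictive probability is P(red next | data) = (1/3)(0.55249) + (3/8)(0.44751) = 0.35198.

0.3520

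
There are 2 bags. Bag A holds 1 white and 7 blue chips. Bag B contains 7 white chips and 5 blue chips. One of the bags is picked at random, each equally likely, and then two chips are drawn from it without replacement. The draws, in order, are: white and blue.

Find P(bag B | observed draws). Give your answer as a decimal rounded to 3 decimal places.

0.680

The likelihood of the observed sequence under each hypothesis: P(data | bag A) = (1/8)(7/7) = 1/8; P(data | bag B) = (7/12)(5/11) = 35/132.
Weighting by the prior gives 1/2 · 1/8 = 1/16, 1/2 · 35/132 = 35/264; these sum to 103/528.
Hence P(bag B | data) = (35/264) / (103/528) = 70/103.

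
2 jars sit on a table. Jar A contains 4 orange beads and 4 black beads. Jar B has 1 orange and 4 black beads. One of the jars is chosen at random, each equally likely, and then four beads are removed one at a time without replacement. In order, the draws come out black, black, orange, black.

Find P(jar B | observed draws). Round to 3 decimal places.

0.778

For each hypothesis, P(data | H) works out to: P(data | jar A) = (4/8)(3/7)(4/6)(2/5) = 2/35; P(data | jar B) = (4/5)(3/4)(1/3)(2/2) = 1/5.
Multiplying each by its prior: 1/2 · 2/35 = 1/35, 1/2 · 1/5 = 1/10; with total 9/70.
Hence P(jar B | data) = (1/10) / (9/70) = 7/9.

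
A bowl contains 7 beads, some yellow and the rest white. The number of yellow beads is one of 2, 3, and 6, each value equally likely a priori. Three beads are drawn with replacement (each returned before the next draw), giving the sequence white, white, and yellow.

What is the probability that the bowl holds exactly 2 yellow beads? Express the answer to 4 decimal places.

The likelihood of the observed sequence under each hypothesis: P(data | r = 2) = (5/7)(5/7)(2/7) = 0.14577; P(data | r = 3) = (4/7)(4/7)(3/7) = 0.13994; P(data | r = 6) = (1/7)(1/7)(6/7) = 0.017493.
The prior-weighted likelihoods are 1/3 · 0.14577 = 0.048591, 1/3 · 0.13994 = 0.046647, 1/3 · 0.017493 = 0.0058309; summing to 0.10107.
Hence P(r = 2 | data) = (0.048591) / (0.10107) = 0.48077.

0.4808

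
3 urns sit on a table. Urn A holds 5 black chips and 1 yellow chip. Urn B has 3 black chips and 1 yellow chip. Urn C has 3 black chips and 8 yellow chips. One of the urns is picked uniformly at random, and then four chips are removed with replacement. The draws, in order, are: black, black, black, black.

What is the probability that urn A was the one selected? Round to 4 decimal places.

0.5997

Compute the likelihood of the observed sequence for each case: P(data | urn A) = (5/6)(5/6)(5/6)(5/6) = 0.48225; P(data | urn B) = (3/4)(3/4)(3/4)(3/4) = 0.31641; P(data | urn C) = (3/11)(3/11)(3/11)(3/11) = 0.0055324.
Weighting by the prior gives 1/3 · 0.48225 = 0.16075, 1/3 · 0.31641 = 0.10547, 1/3 · 0.0055324 = 0.0018441; these sum to 0.26806.
By Bayes' rule, P(urn A | data) = (0.16075) / (0.26806) = 0.59967.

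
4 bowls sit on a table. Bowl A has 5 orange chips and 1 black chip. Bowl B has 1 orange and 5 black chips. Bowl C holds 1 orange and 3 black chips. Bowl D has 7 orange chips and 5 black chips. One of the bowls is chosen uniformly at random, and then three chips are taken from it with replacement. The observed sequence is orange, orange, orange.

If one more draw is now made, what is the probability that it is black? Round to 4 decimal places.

0.2442

Compute the likelihood of the observed sequence for each case: P(data | bowl A) = (5/6)(5/6)(5/6) = 0.5787; P(data | bowl B) = (1/6)(1/6)(1/6) = 0.0046296; P(data | bowl C) = (1/4)(1/4)(1/4) = 0.015625; P(data | bowl D) = (7/12)(7/12)(7/12) = 0.1985.
The prior-weighted likelihoods are 1/4 · 0.5787 = 0.14468, 1/4 · 0.0046296 = 0.0011574, 1/4 · 0.015625 = 0.0039062, 1/4 · 0.1985 = 0.049624; summing to 0.19936.
The posterior is then P(bowl A | data) = 0.72569, P(bowl B | data) = 0.0058055, P(bowl C | data) = 0.019594, P(bowl D | data) = 0.24891.
Averaging over the posterior, P(black next | data) = (1/6)(0.72569) + (5/6)(0.0058055) + (3/4)(0.019594) + (5/12)(0.24891) = 0.24419.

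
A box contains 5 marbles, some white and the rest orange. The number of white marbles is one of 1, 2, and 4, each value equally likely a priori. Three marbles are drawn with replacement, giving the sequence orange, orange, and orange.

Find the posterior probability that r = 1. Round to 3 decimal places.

The likelihood of the observed sequence under each hypothesis: P(data | r = 1) = (4/5)(4/5)(4/5) = 64/125; P(data | r = 2) = (3/5)(3/5)(3/5) = 27/125; P(data | r = 4) = (1/5)(1/5)(1/5) = 1/125.
Multiplying each by its prior: 1/3 · 64/125 = 64/375, 1/3 · 27/125 = 9/125, 1/3 · 1/125 = 1/375; these sum to 92/375.
By Bayes' rule, P(r = 1 | data) = (64/375) / (92/375) = 16/23.

0.696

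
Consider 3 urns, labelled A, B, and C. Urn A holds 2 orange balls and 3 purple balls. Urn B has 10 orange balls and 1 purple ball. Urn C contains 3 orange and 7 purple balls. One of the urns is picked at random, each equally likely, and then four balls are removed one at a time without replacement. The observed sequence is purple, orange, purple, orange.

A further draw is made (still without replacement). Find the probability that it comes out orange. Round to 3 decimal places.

The likelihood of the observed sequence under each hypothesis: P(data | urn A) = (3/5)(2/4)(2/3)(1/2) = 1/10; P(data | urn B) = (1/11)(10/10)(0/9) = 0; P(data | urn C) = (7/10)(3/9)(6/8)(2/7) = 1/20.
Multiplying each by its prior: 1/3 · 1/10 = 1/30, 1/3 · 0 = 0, 1/3 · 1/20 = 1/60; with total 1/20.
Normalising, the posterior is P(urn A | data) = 2/3, P(urn B | data) = 0, P(urn C | data) = 1/3.
Averaging over the posterior, P(orange next | data) = (0)(2/3) + (1/6)(1/3) = 1/18.

0.056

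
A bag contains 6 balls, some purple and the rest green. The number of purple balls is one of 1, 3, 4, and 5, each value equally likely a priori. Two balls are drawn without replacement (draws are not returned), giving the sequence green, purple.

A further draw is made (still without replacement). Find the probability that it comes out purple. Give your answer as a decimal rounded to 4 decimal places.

0.5741

Under each hypothesis, the probability of the observed sequence is: P(data | r = 1) = (5/6)(1/5) = 1/6; P(data | r = 3) = (3/6)(3/5) = 3/10; P(data | r = 4) = (2/6)(4/5) = 4/15; P(data | r = 5) = (1/6)(5/5) = 1/6.
The prior-weighted likelihoods are 1/4 · 1/6 = 1/24, 1/4 · 3/10 = 3/40, 1/4 · 4/15 = 1/15, 1/4 · 1/6 = 1/24; these sum to 9/40.
The posterior is then P(r = 1 | data) = 5/27, P(r = 3 | data) = 1/3, P(r = 4 | data) = 8/27, P(r = 5 | data) = 5/27.
So P(purple next | data) = Σ P(purple next | H) P(H | data) = (0)(5/27) + (1/2)(1/3) + (3/4)(8/27) + (1)(5/27) = 31/54.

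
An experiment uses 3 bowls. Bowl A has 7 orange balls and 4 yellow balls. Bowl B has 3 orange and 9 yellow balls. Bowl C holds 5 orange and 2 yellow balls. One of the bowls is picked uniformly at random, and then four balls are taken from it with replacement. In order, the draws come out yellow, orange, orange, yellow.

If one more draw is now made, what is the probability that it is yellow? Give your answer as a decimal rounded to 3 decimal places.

The likelihood of the observed sequence under each hypothesis: P(data | bowl A) = (4/11)(7/11)(7/11)(4/11) = 0.053548; P(data | bowl B) = (9/12)(3/12)(3/12)(9/12) = 0.035156; P(data | bowl C) = (2/7)(5/7)(5/7)(2/7) = 0.041649.
Weighting by the prior gives 1/3 · 0.053548 = 0.017849, 1/3 · 0.035156 = 0.011719, 1/3 · 0.041649 = 0.013883; summing to 0.043451.
Dividing through by the total gives posterior P(bowl A | data) = 0.41079, P(bowl B | data) = 0.2697, P(bowl C | data) = 0.31951.
The predictive probability is P(yellow next | data) = (4/11)(0.41079) + (3/4)(0.2697) + (2/7)(0.31951) = 0.44294.

0.443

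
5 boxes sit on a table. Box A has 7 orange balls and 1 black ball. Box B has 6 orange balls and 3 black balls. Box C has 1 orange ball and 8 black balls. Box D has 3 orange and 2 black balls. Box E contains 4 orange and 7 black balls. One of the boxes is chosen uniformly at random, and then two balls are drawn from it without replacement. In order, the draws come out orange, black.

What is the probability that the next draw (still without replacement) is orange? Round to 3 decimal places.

0.565

For each hypothesis, P(data | H) works out to: P(data | box A) = (7/8)(1/7) = 0.125; P(data | box B) = (6/9)(3/8) = 0.25; P(data | box C) = (1/9)(8/8) = 0.11111; P(data | box D) = (3/5)(2/4) = 0.3; P(data | box E) = (4/11)(7/10) = 0.25455.
Multiplying each by its prior: 1/5 · 0.125 = 0.025, 1/5 · 0.25 = 0.05, 1/5 · 0.11111 = 0.022222, 1/5 · 0.3 = 0.06, 1/5 · 0.25455 = 0.050909; summing to 0.20813.
Dividing through by the total gives posterior P(box A | data) = 0.12012, P(box B | data) = 0.24023, P(box C | data) = 0.10677, P(box D | data) = 0.28828, P(box E | data) = 0.2446.
Averaging over the posterior, P(orange next | data) = (1)(0.12012) + (5/7)(0.24023) + (0)(0.10677) + (2/3)(0.28828) + (1/3)(0.2446) = 0.56543.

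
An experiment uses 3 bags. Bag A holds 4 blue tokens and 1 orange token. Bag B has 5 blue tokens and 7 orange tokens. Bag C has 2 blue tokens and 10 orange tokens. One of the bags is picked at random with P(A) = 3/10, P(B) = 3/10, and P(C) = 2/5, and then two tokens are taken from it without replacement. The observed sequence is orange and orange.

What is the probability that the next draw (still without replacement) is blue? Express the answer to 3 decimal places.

Compute the likelihood of the observed sequence for each case: P(data | bag A) = (1/5)(0/4) = 0; P(data | bag B) = (7/12)(6/11) = 7/22; P(data | bag C) = (10/12)(9/11) = 15/22.
Multiplying each by its prior: 3/10 · 0 = 0, 3/10 · 7/22 = 21/220, 2/5 · 15/22 = 3/11; with total 81/220.
Dividing through by the total gives posterior P(bag A | data) = 0, P(bag B | data) = 7/27, P(bag C | data) = 20/27.
So P(blue next | data) = Σ P(blue next | H) P(H | data) = (1/2)(7/27) + (1/5)(20/27) = 5/18.

0.278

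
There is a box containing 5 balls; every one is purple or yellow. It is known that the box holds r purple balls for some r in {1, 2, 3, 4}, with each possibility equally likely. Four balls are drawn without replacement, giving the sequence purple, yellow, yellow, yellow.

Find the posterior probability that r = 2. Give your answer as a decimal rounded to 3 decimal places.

0.333

The likelihood of the observed sequence under each hypothesis: P(data | r = 1) = (1/5)(4/4)(3/3)(2/2) = 1/5; P(data | r = 2) = (2/5)(3/4)(2/3)(1/2) = 1/10; P(data | r = 3) = (3/5)(2/4)(1/3)(0/2) = 0; P(data | r = 4) = (4/5)(1/4)(0/3) = 0.
Multiplying each by its prior: 1/4 · 1/5 = 1/20, 1/4 · 1/10 = 1/40, 1/4 · 0 = 0, 1/4 · 0 = 0; summing to 3/40.
Hence P(r = 2 | data) = (1/40) / (3/40) = 1/3.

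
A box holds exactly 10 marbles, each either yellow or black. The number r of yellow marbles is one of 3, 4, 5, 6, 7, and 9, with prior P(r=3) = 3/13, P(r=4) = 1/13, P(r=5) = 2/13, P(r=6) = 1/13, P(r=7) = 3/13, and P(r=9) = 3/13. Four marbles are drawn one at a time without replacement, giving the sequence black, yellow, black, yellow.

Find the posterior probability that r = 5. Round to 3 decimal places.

0.264

Under each hypothesis, the probability of the observed sequence is: P(data | r = 3) = (7/10)(3/9)(6/8)(2/7) = 0.05; P(data | r = 4) = (6/10)(4/9)(5/8)(3/7) = 0.071429; P(data | r = 5) = (5/10)(5/9)(4/8)(4/7) = 0.079365; P(data | r = 6) = (4/10)(6/9)(3/8)(5/7) = 0.071429; P(data | r = 7) = (3/10)(7/9)(2/8)(6/7) = 0.05; P(data | r = 9) = (1/10)(9/9)(0/8) = 0.
Multiplying each by its prior: 3/13 · 0.05 = 0.011538, 1/13 · 0.071429 = 0.0054945, 2/13 · 0.079365 = 0.01221, 1/13 · 0.071429 = 0.0054945, 3/13 · 0.05 = 0.011538, 3/13 · 0 = 0; these sum to 0.046276.
So P(r = 5 | data) = (0.01221) / (0.046276) = 0.26385.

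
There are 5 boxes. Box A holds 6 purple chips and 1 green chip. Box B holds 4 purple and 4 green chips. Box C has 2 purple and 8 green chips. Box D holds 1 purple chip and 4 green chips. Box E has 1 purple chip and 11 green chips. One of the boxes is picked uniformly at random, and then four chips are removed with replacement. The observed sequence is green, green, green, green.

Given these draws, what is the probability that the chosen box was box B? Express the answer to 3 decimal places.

0.039

Compute the likelihood of the observed sequence for each case: P(data | box A) = (1/7)(1/7)(1/7)(1/7) = 0.00041649; P(data | box B) = (4/8)(4/8)(4/8)(4/8) = 0.0625; P(data | box C) = (8/10)(8/10)(8/10)(8/10) = 0.4096; P(data | box D) = (4/5)(4/5)(4/5)(4/5) = 0.4096; P(data | box E) = (11/12)(11/12)(11/12)(11/12) = 0.70607.
Multiplying each by its prior: 1/5 · 0.00041649 = 8.3299e-05, 1/5 · 0.0625 = 0.0125, 1/5 · 0.4096 = 0.08192, 1/5 · 0.4096 = 0.08192, 1/5 · 0.70607 = 0.14121; with total 0.31764.
Hence P(box B | data) = (0.0125) / (0.31764) = 0.039353.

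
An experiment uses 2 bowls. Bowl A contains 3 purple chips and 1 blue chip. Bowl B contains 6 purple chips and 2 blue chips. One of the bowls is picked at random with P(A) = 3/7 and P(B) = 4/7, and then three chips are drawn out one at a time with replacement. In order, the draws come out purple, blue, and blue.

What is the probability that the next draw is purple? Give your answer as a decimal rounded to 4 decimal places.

Compute the likelihood of the observed sequence for each case: P(data | bowl A) = (3/4)(1/4)(1/4) = 3/64; P(data | bowl B) = (6/8)(2/8)(2/8) = 3/64.
Multiplying each by its prior: 3/7 · 3/64 = 9/448, 4/7 · 3/64 = 3/112; summing to 3/64.
Normalising, the posterior is P(bowl A | data) = 3/7, P(bowl B | data) = 4/7.
The predictive probability is P(purple next | data) = (3/4)(3/7) + (3/4)(4/7) = 3/4.

0.7500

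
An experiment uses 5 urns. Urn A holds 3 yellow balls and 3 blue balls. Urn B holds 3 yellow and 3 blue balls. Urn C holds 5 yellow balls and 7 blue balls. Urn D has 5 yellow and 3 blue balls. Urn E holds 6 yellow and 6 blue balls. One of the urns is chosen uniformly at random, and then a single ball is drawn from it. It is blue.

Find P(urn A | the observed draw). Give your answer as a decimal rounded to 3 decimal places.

Compute the likelihood of this draw for each case: P(data | urn A) = (3/6) = 1/2; P(data | urn B) = (3/6) = 1/2; P(data | urn C) = (7/12) = 7/12; P(data | urn D) = (3/8) = 3/8; P(data | urn E) = (6/12) = 1/2.
Weighting by the prior gives 1/5 · 1/2 = 1/10, 1/5 · 1/2 = 1/10, 1/5 · 7/12 = 7/60, 1/5 · 3/8 = 3/40, 1/5 · 1/2 = 1/10; summing to 59/120.
Therefore the posterior P(urn A | data) = (1/10) / (59/120) = 12/59.

0.203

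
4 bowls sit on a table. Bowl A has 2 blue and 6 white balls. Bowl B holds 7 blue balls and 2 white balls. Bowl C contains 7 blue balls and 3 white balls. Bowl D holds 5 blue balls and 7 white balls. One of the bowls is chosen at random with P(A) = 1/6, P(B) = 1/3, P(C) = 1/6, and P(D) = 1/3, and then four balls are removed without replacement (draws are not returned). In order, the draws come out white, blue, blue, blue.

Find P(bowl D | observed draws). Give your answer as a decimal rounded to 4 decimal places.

The likelihood of the observed sequence under each hypothesis: P(data | bowl A) = (6/8)(2/7)(1/6)(0/5) = 0; P(data | bowl B) = (2/9)(7/8)(6/7)(5/6) = 0.13889; P(data | bowl C) = (3/10)(7/9)(6/8)(5/7) = 0.125; P(data | bowl D) = (7/12)(5/11)(4/10)(3/9) = 0.035354.
The prior-weighted likelihoods are 1/6 · 0 = 0, 1/3 · 0.13889 = 0.046296, 1/6 · 0.125 = 0.020833, 1/3 · 0.035354 = 0.011785; with total 0.078914.
By Bayes' rule, P(bowl D | data) = (0.011785) / (0.078914) = 0.14933.

0.1493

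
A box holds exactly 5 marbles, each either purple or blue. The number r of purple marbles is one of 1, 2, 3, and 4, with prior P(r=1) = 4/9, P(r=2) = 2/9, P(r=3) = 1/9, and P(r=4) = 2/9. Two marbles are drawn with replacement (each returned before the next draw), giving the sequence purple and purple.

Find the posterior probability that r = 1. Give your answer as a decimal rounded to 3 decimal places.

0.075

For each hypothesis, P(data | H) works out to: P(data | r = 1) = (1/5)(1/5) = 1/25; P(data | r = 2) = (2/5)(2/5) = 4/25; P(data | r = 3) = (3/5)(3/5) = 9/25; P(data | r = 4) = (4/5)(4/5) = 16/25.
The prior-weighted likelihoods are 4/9 · 1/25 = 4/225, 2/9 · 4/25 = 8/225, 1/9 · 9/25 = 1/25, 2/9 · 16/25 = 32/225; summing to 53/225.
So P(r = 1 | data) = (4/225) / (53/225) = 4/53.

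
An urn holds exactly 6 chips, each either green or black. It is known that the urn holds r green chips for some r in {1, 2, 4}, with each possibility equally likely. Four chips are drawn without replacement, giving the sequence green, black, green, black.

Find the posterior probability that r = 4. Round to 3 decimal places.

0.500

The likelihood of the observed sequence under each hypothesis: P(data | r = 1) = (1/6)(5/5)(0/4) = 0; P(data | r = 2) = (2/6)(4/5)(1/4)(3/3) = 1/15; P(data | r = 4) = (4/6)(2/5)(3/4)(1/3) = 1/15.
Multiplying each by its prior: 1/3 · 0 = 0, 1/3 · 1/15 = 1/45, 1/3 · 1/15 = 1/45; these sum to 2/45.
Hence P(r = 4 | data) = (1/45) / (2/45) = 1/2.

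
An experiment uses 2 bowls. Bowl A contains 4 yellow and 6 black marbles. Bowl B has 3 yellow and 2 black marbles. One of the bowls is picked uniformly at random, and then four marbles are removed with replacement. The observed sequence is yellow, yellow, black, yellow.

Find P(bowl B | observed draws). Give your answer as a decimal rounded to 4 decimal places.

The likelihood of the observed sequence under each hypothesis: P(data | bowl A) = (4/10)(4/10)(6/10)(4/10) = 24/625; P(data | bowl B) = (3/5)(3/5)(2/5)(3/5) = 54/625.
Weighting by the prior gives 1/2 · 24/625 = 12/625, 1/2 · 54/625 = 27/625; with total 39/625.
Hence P(bowl B | data) = (27/625) / (39/625) = 9/13.

0.6923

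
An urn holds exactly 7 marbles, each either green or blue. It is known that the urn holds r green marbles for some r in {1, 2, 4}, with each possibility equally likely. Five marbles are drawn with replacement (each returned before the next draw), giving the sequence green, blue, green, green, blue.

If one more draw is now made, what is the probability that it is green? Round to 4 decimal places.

For each hypothesis, P(data | H) works out to: P(data | r = 1) = (1/7)(6/7)(1/7)(1/7)(6/7) = 0.002142; P(data | r = 2) = (2/7)(5/7)(2/7)(2/7)(5/7) = 0.0119; P(data | r = 4) = (4/7)(3/7)(4/7)(4/7)(3/7) = 0.034271.
Multiplying each by its prior: 1/3 · 0.002142 = 0.00071399, 1/3 · 0.0119 = 0.0039666, 1/3 · 0.034271 = 0.011424; with total 0.016104.
The posterior is then P(r = 1 | data) = 0.044335, P(r = 2 | data) = 0.24631, P(r = 4 | data) = 0.70936.
The predictive probability is P(green next | data) = (1/7)(0.044335) + (2/7)(0.24631) + (4/7)(0.70936) = 0.48205.

0.4821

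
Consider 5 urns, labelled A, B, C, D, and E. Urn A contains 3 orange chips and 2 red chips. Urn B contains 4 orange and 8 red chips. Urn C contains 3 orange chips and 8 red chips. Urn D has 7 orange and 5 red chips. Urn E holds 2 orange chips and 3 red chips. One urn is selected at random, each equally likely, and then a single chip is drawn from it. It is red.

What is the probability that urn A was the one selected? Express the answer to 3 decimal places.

For each hypothesis, P(data | H) works out to: P(data | urn A) = (2/5) = 2/5; P(data | urn B) = (8/12) = 2/3; P(data | urn C) = (8/11) = 8/11; P(data | urn D) = (5/12) = 5/12; P(data | urn E) = (3/5) = 3/5.
The prior-weighted likelihoods are 1/5 · 2/5 = 2/25, 1/5 · 2/3 = 2/15, 1/5 · 8/11 = 8/55, 1/5 · 5/12 = 1/12, 1/5 · 3/5 = 3/25; summing to 371/660.
So P(urn A | data) = (2/25) / (371/660) = 264/1855.

0.142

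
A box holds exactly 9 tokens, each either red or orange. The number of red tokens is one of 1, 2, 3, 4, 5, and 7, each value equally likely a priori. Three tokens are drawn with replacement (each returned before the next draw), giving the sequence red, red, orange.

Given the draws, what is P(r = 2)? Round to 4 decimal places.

Under each hypothesis, the probability of the observed sequence is: P(data | r = 1) = (1/9)(1/9)(8/9) = 0.010974; P(data | r = 2) = (2/9)(2/9)(7/9) = 0.038409; P(data | r = 3) = (3/9)(3/9)(6/9) = 0.074074; P(data | r = 4) = (4/9)(4/9)(5/9) = 0.10974; P(data | r = 5) = (5/9)(5/9)(4/9) = 0.13717; P(data | r = 7) = (7/9)(7/9)(2/9) = 0.13443.
The prior-weighted likelihoods are 1/6 · 0.010974 = 0.001829, 1/6 · 0.038409 = 0.0064015, 1/6 · 0.074074 = 0.012346, 1/6 · 0.10974 = 0.01829, 1/6 · 0.13717 = 0.022862, 1/6 · 0.13443 = 0.022405; with total 0.084134.
So P(r = 2 | data) = (0.0064015) / (0.084134) = 0.076087.

0.0761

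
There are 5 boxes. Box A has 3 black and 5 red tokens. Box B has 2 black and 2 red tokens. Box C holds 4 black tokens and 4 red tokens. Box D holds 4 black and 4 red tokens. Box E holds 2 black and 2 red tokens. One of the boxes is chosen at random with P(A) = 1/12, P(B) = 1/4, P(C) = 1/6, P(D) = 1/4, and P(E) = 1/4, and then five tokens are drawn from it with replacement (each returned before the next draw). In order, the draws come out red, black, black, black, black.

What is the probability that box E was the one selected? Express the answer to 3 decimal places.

Compute the likelihood of the observed sequence for each case: P(data | box A) = (5/8)(3/8)(3/8)(3/8)(3/8) = 0.01236; P(data | box B) = (2/4)(2/4)(2/4)(2/4)(2/4) = 0.03125; P(data | box C) = (4/8)(4/8)(4/8)(4/8)(4/8) = 0.03125; P(data | box D) = (4/8)(4/8)(4/8)(4/8)(4/8) = 0.03125; P(data | box E) = (2/4)(2/4)(2/4)(2/4)(2/4) = 0.03125.
Weighting by the prior gives 1/12 · 0.01236 = 0.00103, 1/4 · 0.03125 = 0.0078125, 1/6 · 0.03125 = 0.0052083, 1/4 · 0.03125 = 0.0078125, 1/4 · 0.03125 = 0.0078125; summing to 0.029676.
By Bayes' rule, P(box E | data) = (0.0078125) / (0.029676) = 0.26326.

0.263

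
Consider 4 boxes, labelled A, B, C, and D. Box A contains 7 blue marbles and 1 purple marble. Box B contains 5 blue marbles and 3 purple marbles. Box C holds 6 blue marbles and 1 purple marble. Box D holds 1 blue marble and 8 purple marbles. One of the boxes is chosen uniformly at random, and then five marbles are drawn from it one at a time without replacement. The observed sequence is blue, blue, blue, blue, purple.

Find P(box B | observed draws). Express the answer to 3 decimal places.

Under each hypothesis, the probability of the observed sequence is: P(data | box A) = (7/8)(6/7)(5/6)(4/5)(1/4) = 1/8; P(data | box B) = (5/8)(4/7)(3/6)(2/5)(3/4) = 3/56; P(data | box C) = (6/7)(5/6)(4/5)(3/4)(1/3) = 1/7; P(data | box D) = (1/9)(0/8) = 0.
Multiplying each by its prior: 1/4 · 1/8 = 1/32, 1/4 · 3/56 = 3/224, 1/4 · 1/7 = 1/28, 1/4 · 0 = 0; with total 9/112.
So P(box B | data) = (3/224) / (9/112) = 1/6.

0.167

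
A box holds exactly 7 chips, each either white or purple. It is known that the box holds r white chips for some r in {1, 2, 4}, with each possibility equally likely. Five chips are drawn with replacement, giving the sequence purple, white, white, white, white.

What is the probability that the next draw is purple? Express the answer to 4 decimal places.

0.4583

For each hypothesis, P(data | H) works out to: P(data | r = 1) = (6/7)(1/7)(1/7)(1/7)(1/7) = 0.00035699; P(data | r = 2) = (5/7)(2/7)(2/7)(2/7)(2/7) = 0.0047599; P(data | r = 4) = (3/7)(4/7)(4/7)(4/7)(4/7) = 0.045695.
The prior-weighted likelihoods are 1/3 · 0.00035699 = 0.000119, 1/3 · 0.0047599 = 0.0015866, 1/3 · 0.045695 = 0.015232; with total 0.016937.
The posterior is then P(r = 1 | data) = 0.0070258, P(r = 2 | data) = 0.093677, P(r = 4 | data) = 0.8993.
Averaging over the posterior, P(purple next | data) = (6/7)(0.0070258) + (5/7)(0.093677) + (3/7)(0.8993) = 0.45835.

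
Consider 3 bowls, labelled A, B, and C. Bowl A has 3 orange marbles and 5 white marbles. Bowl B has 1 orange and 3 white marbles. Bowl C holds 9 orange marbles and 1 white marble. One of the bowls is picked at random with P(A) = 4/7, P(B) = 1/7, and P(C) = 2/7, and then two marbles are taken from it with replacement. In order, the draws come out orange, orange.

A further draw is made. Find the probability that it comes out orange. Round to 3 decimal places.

0.750

Under each hypothesis, the probability of the observed sequence is: P(data | bowl A) = (3/8)(3/8) = 0.14062; P(data | bowl B) = (1/4)(1/4) = 0.0625; P(data | bowl C) = (9/10)(9/10) = 0.81.
The prior-weighted likelihoods are 4/7 · 0.14062 = 0.080357, 1/7 · 0.0625 = 0.0089286, 2/7 · 0.81 = 0.23143; summing to 0.32071.
Dividing through by the total gives posterior P(bowl A | data) = 0.25056, P(bowl B | data) = 0.02784, P(bowl C | data) = 0.7216.
Averaging over the posterior, P(orange next | data) = (3/8)(0.25056) + (1/4)(0.02784) + (9/10)(0.7216) = 0.75036.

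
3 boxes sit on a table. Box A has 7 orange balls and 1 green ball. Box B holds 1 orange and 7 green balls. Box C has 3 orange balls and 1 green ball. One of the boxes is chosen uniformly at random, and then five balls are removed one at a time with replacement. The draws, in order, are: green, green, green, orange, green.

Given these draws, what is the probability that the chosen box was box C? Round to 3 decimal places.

0.038

Under each hypothesis, the probability of the observed sequence is: P(data | box A) = (1/8)(1/8)(1/8)(7/8)(1/8) = 0.00021362; P(data | box B) = (7/8)(7/8)(7/8)(1/8)(7/8) = 0.073273; P(data | box C) = (1/4)(1/4)(1/4)(3/4)(1/4) = 0.0029297.
Multiplying each by its prior: 1/3 · 0.00021362 = 7.1208e-05, 1/3 · 0.073273 = 0.024424, 1/3 · 0.0029297 = 0.00097656; summing to 0.025472.
By Bayes' rule, P(box C | data) = (0.00097656) / (0.025472) = 0.038339.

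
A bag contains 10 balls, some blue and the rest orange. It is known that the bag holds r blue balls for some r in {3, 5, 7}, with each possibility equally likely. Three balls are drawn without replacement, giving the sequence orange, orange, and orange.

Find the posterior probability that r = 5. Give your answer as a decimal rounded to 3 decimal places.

The likelihood of the observed sequence under each hypothesis: P(data | r = 3) = (7/10)(6/9)(5/8) = 7/24; P(data | r = 5) = (5/10)(4/9)(3/8) = 1/12; P(data | r = 7) = (3/10)(2/9)(1/8) = 1/120.
Weighting by the prior gives 1/3 · 7/24 = 7/72, 1/3 · 1/12 = 1/36, 1/3 · 1/120 = 1/360; summing to 23/180.
So P(r = 5 | data) = (1/36) / (23/180) = 5/23.

0.217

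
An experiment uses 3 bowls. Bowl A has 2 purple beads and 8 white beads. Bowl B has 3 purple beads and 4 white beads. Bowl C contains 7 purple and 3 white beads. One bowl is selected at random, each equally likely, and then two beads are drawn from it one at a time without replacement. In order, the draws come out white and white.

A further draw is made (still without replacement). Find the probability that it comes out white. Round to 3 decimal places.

Under each hypothesis, the probability of the observed sequence is: P(data | bowl A) = (8/10)(7/9) = 28/45; P(data | bowl B) = (4/7)(3/6) = 2/7; P(data | bowl C) = (3/10)(2/9) = 1/15.
Multiplying each by its prior: 1/3 · 28/45 = 28/135, 1/3 · 2/7 = 2/21, 1/3 · 1/15 = 1/45; summing to 307/945.
Normalising, the posterior is P(bowl A | data) = 0.63844, P(bowl B | data) = 0.29316, P(bowl C | data) = 0.068404.
So P(white next | data) = Σ P(white next | H) P(H | data) = (3/4)(0.63844) + (2/5)(0.29316) + (1/8)(0.068404) = 0.60464.

0.605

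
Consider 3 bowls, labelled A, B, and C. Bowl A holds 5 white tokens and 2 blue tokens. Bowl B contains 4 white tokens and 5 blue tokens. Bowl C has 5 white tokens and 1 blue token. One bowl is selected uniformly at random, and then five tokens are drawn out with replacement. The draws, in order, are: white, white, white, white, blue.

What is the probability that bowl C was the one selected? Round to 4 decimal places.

0.4556

Under each hypothesis, the probability of the observed sequence is: P(data | bowl A) = (5/7)(5/7)(5/7)(5/7)(2/7) = 0.074374; P(data | bowl B) = (4/9)(4/9)(4/9)(4/9)(5/9) = 0.021677; P(data | bowl C) = (5/6)(5/6)(5/6)(5/6)(1/6) = 0.080376.
The prior-weighted likelihoods are 1/3 · 0.074374 = 0.024791, 1/3 · 0.021677 = 0.0072256, 1/3 · 0.080376 = 0.026792; these sum to 0.058809.
By Bayes' rule, P(bowl C | data) = (0.026792) / (0.058809) = 0.45558.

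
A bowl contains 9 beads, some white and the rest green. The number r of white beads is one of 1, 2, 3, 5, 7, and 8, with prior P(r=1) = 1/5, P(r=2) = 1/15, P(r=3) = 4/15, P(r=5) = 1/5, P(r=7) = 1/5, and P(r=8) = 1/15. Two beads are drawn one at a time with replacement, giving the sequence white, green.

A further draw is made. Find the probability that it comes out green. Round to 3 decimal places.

0.532

Compute the likelihood of the observed sequence for each case: P(data | r = 1) = (1/9)(8/9) = 0.098765; P(data | r = 2) = (2/9)(7/9) = 0.17284; P(data | r = 3) = (3/9)(6/9) = 0.22222; P(data | r = 5) = (5/9)(4/9) = 0.24691; P(data | r = 7) = (7/9)(2/9) = 0.17284; P(data | r = 8) = (8/9)(1/9) = 0.098765.
Weighting by the prior gives 1/5 · 0.098765 = 0.019753, 1/15 · 0.17284 = 0.011523, 4/15 · 0.22222 = 0.059259, 1/5 · 0.24691 = 0.049383, 1/5 · 0.17284 = 0.034568, 1/15 · 0.098765 = 0.0065844; summing to 0.18107.
Normalising, the posterior is P(r = 1 | data) = 0.10909, P(r = 2 | data) = 0.063636, P(r = 3 | data) = 0.32727, P(r = 5 | data) = 0.27273, P(r = 7 | data) = 0.19091, P(r = 8 | data) = 0.036364.
Averaging over the posterior, P(green next | data) = (8/9)(0.10909) + (7/9)(0.063636) + (2/3)(0.32727) + (4/9)(0.27273) + (2/9)(0.19091) + (1/9)(0.036364) = 0.53232.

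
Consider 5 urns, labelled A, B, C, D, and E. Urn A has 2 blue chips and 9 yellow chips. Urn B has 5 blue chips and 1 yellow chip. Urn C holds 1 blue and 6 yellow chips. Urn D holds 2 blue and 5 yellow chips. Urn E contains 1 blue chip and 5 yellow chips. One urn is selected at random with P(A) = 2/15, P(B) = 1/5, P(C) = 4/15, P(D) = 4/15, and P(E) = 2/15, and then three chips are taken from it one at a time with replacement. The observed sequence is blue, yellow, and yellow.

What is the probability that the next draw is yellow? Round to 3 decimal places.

0.763

The likelihood of the observed sequence under each hypothesis: P(data | urn A) = (2/11)(9/11)(9/11) = 0.12171; P(data | urn B) = (5/6)(1/6)(1/6) = 0.023148; P(data | urn C) = (1/7)(6/7)(6/7) = 0.10496; P(data | urn D) = (2/7)(5/7)(5/7) = 0.14577; P(data | urn E) = (1/6)(5/6)(5/6) = 0.11574.
The prior-weighted likelihoods are 2/15 · 0.12171 = 0.016228, 1/5 · 0.023148 = 0.0046296, 4/15 · 0.10496 = 0.027988, 4/15 · 0.14577 = 0.038873, 2/15 · 0.11574 = 0.015432; with total 0.10315.
Normalising, the posterior is P(urn A | data) = 0.15733, P(urn B | data) = 0.044882, P(urn C | data) = 0.27133, P(urn D | data) = 0.37685, P(urn E | data) = 0.14961.
Averaging over the posterior, P(yellow next | data) = (9/11)(0.15733) + (1/6)(0.044882) + (6/7)(0.27133) + (5/7)(0.37685) + (5/6)(0.14961) = 0.76263.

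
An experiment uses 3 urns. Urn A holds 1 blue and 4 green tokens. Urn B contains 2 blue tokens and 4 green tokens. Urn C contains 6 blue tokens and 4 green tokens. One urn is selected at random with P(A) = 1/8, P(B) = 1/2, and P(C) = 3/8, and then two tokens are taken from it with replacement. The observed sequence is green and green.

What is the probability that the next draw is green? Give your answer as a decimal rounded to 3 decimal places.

For each hypothesis, P(data | H) works out to: P(data | urn A) = (4/5)(4/5) = 16/25; P(data | urn B) = (4/6)(4/6) = 4/9; P(data | urn C) = (4/10)(4/10) = 4/25.
Multiplying each by its prior: 1/8 · 16/25 = 2/25, 1/2 · 4/9 = 2/9, 3/8 · 4/25 = 3/50; these sum to 163/450.
Normalising, the posterior is P(urn A | data) = 0.22086, P(urn B | data) = 0.6135, P(urn C | data) = 0.16564.
The predictive probability is P(green next | data) = (4/5)(0.22086) + (2/3)(0.6135) + (2/5)(0.16564) = 0.65194.

0.652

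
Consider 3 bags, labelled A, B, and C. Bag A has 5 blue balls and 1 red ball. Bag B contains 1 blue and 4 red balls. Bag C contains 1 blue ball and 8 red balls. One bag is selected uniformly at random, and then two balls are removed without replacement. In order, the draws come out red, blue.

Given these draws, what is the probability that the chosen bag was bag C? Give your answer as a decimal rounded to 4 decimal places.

The likelihood of the observed sequence under each hypothesis: P(data | bag A) = (1/6)(5/5) = 1/6; P(data | bag B) = (4/5)(1/4) = 1/5; P(data | bag C) = (8/9)(1/8) = 1/9.
The prior-weighted likelihoods are 1/3 · 1/6 = 1/18, 1/3 · 1/5 = 1/15, 1/3 · 1/9 = 1/27; these sum to 43/270.
So P(bag C | data) = (1/27) / (43/270) = 10/43.

0.2326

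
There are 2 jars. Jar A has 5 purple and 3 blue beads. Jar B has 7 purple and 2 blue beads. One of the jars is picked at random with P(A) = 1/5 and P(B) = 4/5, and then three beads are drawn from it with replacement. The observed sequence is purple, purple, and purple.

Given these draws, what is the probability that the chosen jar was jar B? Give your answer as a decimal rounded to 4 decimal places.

Under each hypothesis, the probability of the observed sequence is: P(data | jar A) = (5/8)(5/8)(5/8) = 0.24414; P(data | jar B) = (7/9)(7/9)(7/9) = 0.47051.
Weighting by the prior gives 1/5 · 0.24414 = 0.048828, 4/5 · 0.47051 = 0.37641; summing to 0.42523.
By Bayes' rule, P(jar B | data) = (0.37641) / (0.42523) = 0.88517.

0.8852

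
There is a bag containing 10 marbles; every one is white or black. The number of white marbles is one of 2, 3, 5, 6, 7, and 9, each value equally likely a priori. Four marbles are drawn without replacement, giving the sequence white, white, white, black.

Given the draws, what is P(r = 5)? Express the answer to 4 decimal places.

0.1534

Compute the likelihood of the observed sequence for each case: P(data | r = 2) = (2/10)(1/9)(0/8) = 0; P(data | r = 3) = (3/10)(2/9)(1/8)(7/7) = 0.0083333; P(data | r = 5) = (5/10)(4/9)(3/8)(5/7) = 0.059524; P(data | r = 6) = (6/10)(5/9)(4/8)(4/7) = 0.095238; P(data | r = 7) = (7/10)(6/9)(5/8)(3/7) = 0.125; P(data | r = 9) = (9/10)(8/9)(7/8)(1/7) = 0.1.
The prior-weighted likelihoods are 1/6 · 0 = 0, 1/6 · 0.0083333 = 0.0013889, 1/6 · 0.059524 = 0.0099206, 1/6 · 0.095238 = 0.015873, 1/6 · 0.125 = 0.020833, 1/6 · 0.1 = 0.016667; with total 0.064683.
Therefore the posterior P(r = 5 | data) = (0.0099206) / (0.064683) = 0.15337.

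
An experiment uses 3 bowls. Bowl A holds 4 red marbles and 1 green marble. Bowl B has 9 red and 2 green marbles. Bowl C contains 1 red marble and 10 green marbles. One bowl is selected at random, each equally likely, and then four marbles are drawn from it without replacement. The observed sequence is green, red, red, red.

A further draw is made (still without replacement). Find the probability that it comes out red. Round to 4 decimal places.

Compute the likelihood of the observed sequence for each case: P(data | bowl A) = (1/5)(4/4)(3/3)(2/2) = 1/5; P(data | bowl B) = (2/11)(9/10)(8/9)(7/8) = 7/55; P(data | bowl C) = (10/11)(1/10)(0/9) = 0.
Weighting by the prior gives 1/3 · 1/5 = 1/15, 1/3 · 7/55 = 7/165, 1/3 · 0 = 0; with total 6/55.
The posterior is then P(bowl A | data) = 11/18, P(bowl B | data) = 7/18, P(bowl C | data) = 0.
So P(red next | data) = Σ P(red next | H) P(H | data) = (1)(11/18) + (6/7)(7/18) = 17/18.

0.9444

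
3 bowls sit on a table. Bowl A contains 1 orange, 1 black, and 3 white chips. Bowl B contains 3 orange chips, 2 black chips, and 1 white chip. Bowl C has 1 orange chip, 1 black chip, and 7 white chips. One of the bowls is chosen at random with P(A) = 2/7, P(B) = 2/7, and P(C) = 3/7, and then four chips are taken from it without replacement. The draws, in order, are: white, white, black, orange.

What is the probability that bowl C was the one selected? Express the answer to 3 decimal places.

Compute the likelihood of the observed sequence for each case: P(data | bowl A) = (3/5)(2/4)(1/3)(1/2) = 1/20; P(data | bowl B) = (1/6)(0/5) = 0; P(data | bowl C) = (7/9)(6/8)(1/7)(1/6) = 1/72.
The prior-weighted likelihoods are 2/7 · 1/20 = 1/70, 2/7 · 0 = 0, 3/7 · 1/72 = 1/168; these sum to 17/840.
By Bayes' rule, P(bowl C | data) = (1/168) / (17/840) = 5/17.

0.294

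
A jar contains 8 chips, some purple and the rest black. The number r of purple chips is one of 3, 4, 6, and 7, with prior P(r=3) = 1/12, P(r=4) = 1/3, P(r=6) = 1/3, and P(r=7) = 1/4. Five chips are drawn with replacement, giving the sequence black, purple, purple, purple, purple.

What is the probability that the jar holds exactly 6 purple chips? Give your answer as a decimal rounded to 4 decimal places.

Under each hypothesis, the probability of the observed sequence is: P(data | r = 3) = (5/8)(3/8)(3/8)(3/8)(3/8) = 0.01236; P(data | r = 4) = (4/8)(4/8)(4/8)(4/8)(4/8) = 0.03125; P(data | r = 6) = (2/8)(6/8)(6/8)(6/8)(6/8) = 0.079102; P(data | r = 7) = (1/8)(7/8)(7/8)(7/8)(7/8) = 0.073273.
Multiplying each by its prior: 1/12 · 0.01236 = 0.00103, 1/3 · 0.03125 = 0.010417, 1/3 · 0.079102 = 0.026367, 1/4 · 0.073273 = 0.018318; with total 0.056132.
By Bayes' rule, P(r = 6 | data) = (0.026367) / (0.056132) = 0.46974.

0.4697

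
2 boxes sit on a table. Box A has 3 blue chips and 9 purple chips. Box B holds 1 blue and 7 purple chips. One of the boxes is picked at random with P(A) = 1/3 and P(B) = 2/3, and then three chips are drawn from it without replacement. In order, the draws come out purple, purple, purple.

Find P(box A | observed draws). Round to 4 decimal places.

The likelihood of the observed sequence under each hypothesis: P(data | box A) = (9/12)(8/11)(7/10) = 21/55; P(data | box B) = (7/8)(6/7)(5/6) = 5/8.
Weighting by the prior gives 1/3 · 21/55 = 7/55, 2/3 · 5/8 = 5/12; with total 359/660.
By Bayes' rule, P(box A | data) = (7/55) / (359/660) = 84/359.

0.2340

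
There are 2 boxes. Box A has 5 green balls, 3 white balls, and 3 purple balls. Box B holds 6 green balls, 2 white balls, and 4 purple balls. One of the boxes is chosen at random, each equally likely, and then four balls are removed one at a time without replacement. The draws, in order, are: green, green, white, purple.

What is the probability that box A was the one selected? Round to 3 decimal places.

Under each hypothesis, the probability of the observed sequence is: P(data | box A) = (5/11)(4/10)(3/9)(3/8) = 1/44; P(data | box B) = (6/12)(5/11)(2/10)(4/9) = 2/99.
Multiplying each by its prior: 1/2 · 1/44 = 1/88, 1/2 · 2/99 = 1/99; these sum to 17/792.
Therefore the posterior P(box A | data) = (1/88) / (17/792) = 9/17.

0.529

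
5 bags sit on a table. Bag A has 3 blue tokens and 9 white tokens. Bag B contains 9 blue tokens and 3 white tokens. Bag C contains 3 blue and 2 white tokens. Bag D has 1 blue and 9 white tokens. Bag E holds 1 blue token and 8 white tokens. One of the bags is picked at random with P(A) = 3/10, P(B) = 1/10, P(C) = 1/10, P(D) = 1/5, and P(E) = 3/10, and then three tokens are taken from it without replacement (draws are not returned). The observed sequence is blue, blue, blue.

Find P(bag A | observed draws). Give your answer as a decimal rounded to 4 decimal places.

0.0275

The likelihood of the observed sequence under each hypothesis: P(data | bag A) = (3/12)(2/11)(1/10) = 0.0045455; P(data | bag B) = (9/12)(8/11)(7/10) = 0.38182; P(data | bag C) = (3/5)(2/4)(1/3) = 0.1; P(data | bag D) = (1/10)(0/9) = 0; P(data | bag E) = (1/9)(0/8) = 0.
Multiplying each by its prior: 3/10 · 0.0045455 = 0.0013636, 1/10 · 0.38182 = 0.038182, 1/10 · 0.1 = 0.01, 1/5 · 0 = 0, 3/10 · 0 = 0; with total 0.049545.
Therefore the posterior P(bag A | data) = (0.0013636) / (0.049545) = 0.027523.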